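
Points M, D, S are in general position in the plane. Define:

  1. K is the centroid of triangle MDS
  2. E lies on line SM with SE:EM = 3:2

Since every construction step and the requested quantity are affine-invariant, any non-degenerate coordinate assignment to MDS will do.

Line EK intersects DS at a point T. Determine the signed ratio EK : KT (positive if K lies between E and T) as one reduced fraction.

EK:KT = 4/5

Set M = (0, 0), D = (1, 0), S = (0, 1); any affine frame gives the same invariant.
1. K is the centroid of triangle MDS ⇒ K = (1/3, 1/3)
2. E lies on line SM with SE:EM = 3:2 ⇒ E = (0, 2/5)
line EK meets DS at T = (3/4, 1/4)
K = E + t·(T−E) with t = 4/9, so EK:KT = 4/9:5/9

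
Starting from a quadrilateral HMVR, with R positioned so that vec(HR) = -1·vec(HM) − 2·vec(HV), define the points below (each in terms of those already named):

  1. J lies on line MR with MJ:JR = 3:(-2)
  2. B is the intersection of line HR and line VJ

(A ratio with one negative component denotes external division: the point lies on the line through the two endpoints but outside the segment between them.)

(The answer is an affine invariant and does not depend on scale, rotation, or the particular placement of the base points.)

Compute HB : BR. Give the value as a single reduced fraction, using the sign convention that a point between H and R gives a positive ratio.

Work in coordinates with H = (0, 0), M = (1, 0), V = (0, 1), R = (-1, -2).
1. J lies on line MR with MJ:JR = 3:(-2) ⇒ J = (-5, -6)
2. B is the intersection of line HR and line VJ ⇒ B = (5/3, 10/3)
B = H + t·(R−H) with t = -5/3, so HB:BR = t:(1−t) = -5/3:8/3

HB:BR = -5/8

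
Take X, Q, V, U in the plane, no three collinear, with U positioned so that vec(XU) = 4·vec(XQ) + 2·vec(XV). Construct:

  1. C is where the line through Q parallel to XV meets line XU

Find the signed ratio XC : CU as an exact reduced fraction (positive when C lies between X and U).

XC:CU = 1/3

Work in coordinates with X = (0, 0), Q = (1, 0), V = (0, 1), U = (4, 2).
1. C is where the line through Q parallel to XV meets line XU ⇒ C = (1, 1/2)
C = X + t·(U−X) with t = 1/4, so XC:CU = t:(1−t) = 1/4:3/4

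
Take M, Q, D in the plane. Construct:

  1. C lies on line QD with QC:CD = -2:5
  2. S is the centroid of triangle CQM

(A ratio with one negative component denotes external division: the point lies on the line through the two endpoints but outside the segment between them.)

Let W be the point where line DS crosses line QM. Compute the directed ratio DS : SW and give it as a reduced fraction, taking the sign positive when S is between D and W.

DS:SW = -11/2

Set M = (0, 0), Q = (1, 0), D = (0, 1); any affine frame gives the same invariant.
1. C lies on line QD with QC:CD = -2:5 ⇒ C = (5/3, -2/3)
2. S is the centroid of triangle CQM ⇒ S = (8/9, -2/9)
line DS meets QM at W = (8/11, 0)
S = D + t·(W−D) with t = 11/9, so DS:SW = 11/9:-2/9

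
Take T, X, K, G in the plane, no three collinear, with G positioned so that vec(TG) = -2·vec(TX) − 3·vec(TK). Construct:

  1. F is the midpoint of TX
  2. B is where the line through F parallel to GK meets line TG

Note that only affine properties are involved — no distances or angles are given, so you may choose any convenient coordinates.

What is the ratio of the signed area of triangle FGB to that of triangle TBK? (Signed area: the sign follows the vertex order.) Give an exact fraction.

Set T = (0, 0), X = (1, 0), K = (0, 1), G = (-2, -3); any affine frame gives the same invariant.
1. F is the midpoint of TX ⇒ F = (1/2, 0)
2. B is where the line through F parallel to GK meets line TG ⇒ B = (2, 3)
2·[FGB] = -3, 2·[TBK] = 2
[FGB]:[TBK] = -3:2 = -3/2

[FGB]:[TBK] = -3/2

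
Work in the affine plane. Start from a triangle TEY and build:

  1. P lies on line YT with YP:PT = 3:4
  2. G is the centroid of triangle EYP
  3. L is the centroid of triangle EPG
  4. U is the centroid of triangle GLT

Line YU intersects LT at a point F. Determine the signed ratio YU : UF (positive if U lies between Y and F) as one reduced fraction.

Assign T = (0, 0), E = (1, 0), Y = (0, 1) — the answer is frame-independent, so this choice is without loss of generality.
1. P lies on line YT with YP:PT = 3:4 ⇒ P = (0, 4/7)
2. G is the centroid of triangle EYP ⇒ G = (1/3, 11/21)
3. L is the centroid of triangle EPG ⇒ L = (4/9, 23/63)
4. U is the centroid of triangle GLT ⇒ U = (7/27, 8/27)
line YU meets LT at F = (28/99, 23/99)
U = Y + t·(F−Y) with t = 11/12, so YU:UF = 11/12:1/12

YU:UF = 11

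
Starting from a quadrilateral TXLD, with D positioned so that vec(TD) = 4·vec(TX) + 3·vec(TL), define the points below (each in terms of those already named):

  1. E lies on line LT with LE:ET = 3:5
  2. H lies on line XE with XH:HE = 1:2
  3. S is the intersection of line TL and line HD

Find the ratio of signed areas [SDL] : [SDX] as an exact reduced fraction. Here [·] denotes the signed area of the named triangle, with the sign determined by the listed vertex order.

Choose coordinates T = (0, 0), X = (1, 0), L = (0, 1), D = (4, 3).
1. E lies on line LT with LE:ET = 3:5 ⇒ E = (0, 5/8)
2. H lies on line XE with XH:HE = 1:2 ⇒ H = (2/3, 5/24)
3. S is the intersection of line TL and line HD ⇒ S = (0, -7/20)
2·[SDL] = 27/5, 2·[SDX] = -39/20
[SDL]:[SDX] = 27/5:-39/20 = -36/13

[SDL]:[SDX] = -36/13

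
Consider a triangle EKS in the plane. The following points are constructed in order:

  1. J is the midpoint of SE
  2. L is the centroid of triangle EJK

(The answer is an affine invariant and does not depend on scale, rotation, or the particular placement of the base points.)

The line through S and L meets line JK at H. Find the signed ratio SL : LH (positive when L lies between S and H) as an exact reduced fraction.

SL:LH = -4

Choose coordinates E = (0, 0), K = (1, 0), S = (0, 1).
1. J is the midpoint of SE ⇒ J = (0, 1/2)
2. L is the centroid of triangle EJK ⇒ L = (1/3, 1/6)
line SL meets JK at H = (1/4, 3/8)
L = S + t·(H−S) with t = 4/3, so SL:LH = 4/3:-1/3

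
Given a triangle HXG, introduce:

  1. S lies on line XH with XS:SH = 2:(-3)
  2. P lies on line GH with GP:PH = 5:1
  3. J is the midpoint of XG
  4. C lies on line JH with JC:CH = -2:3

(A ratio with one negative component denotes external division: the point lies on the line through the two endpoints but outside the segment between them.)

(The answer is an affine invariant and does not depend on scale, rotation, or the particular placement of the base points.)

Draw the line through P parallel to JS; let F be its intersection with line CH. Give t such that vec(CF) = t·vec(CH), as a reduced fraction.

t = 49/54

Assign H = (0, 0), X = (1, 0), G = (0, 1) — the answer is frame-independent, so this choice is without loss of generality.
1. S lies on line XH with XS:SH = 2:(-3) ⇒ S = (3, 0)
2. P lies on line GH with GP:PH = 5:1 ⇒ P = (0, 1/6)
3. J is the midpoint of XG ⇒ J = (1/2, 1/2)
4. C lies on line JH with JC:CH = -2:3 ⇒ C = (3/2, 3/2)
through P parallel to JS: direction (5/2, -1/2); meets CH at F = (5/36, 5/36)
F = C + t·(H−C) with t = 49/54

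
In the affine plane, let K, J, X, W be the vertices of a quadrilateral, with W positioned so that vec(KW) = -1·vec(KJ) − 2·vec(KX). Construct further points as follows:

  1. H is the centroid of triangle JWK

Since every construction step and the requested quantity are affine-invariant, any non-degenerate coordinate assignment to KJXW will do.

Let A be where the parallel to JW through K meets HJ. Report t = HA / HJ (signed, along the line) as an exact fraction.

Work in coordinates with K = (0, 0), J = (1, 0), X = (0, 1), W = (-1, -2).
1. H is the centroid of triangle JWK ⇒ H = (0, -2/3)
through K parallel to JW: direction (-2, -2); meets HJ at A = (-2, -2)
A = H + t·(J−H) with t = -2

t = -2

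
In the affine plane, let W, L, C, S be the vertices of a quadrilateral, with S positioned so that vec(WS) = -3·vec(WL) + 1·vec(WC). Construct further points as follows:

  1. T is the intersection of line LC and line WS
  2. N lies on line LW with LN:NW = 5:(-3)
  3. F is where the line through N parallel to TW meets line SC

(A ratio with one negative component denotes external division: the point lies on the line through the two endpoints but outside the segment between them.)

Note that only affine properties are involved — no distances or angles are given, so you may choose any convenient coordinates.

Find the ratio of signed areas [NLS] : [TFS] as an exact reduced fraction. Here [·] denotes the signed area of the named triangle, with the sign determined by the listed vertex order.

Work in coordinates with W = (0, 0), L = (1, 0), C = (0, 1), S = (-3, 1).
1. T is the intersection of line LC and line WS ⇒ T = (3/2, -1/2)
2. N lies on line LW with LN:NW = 5:(-3) ⇒ N = (-3/2, 0)
3. F is where the line through N parallel to TW meets line SC ⇒ F = (-9/2, 1)
2·[NLS] = 5/2, 2·[TFS] = -9/4
[NLS]:[TFS] = 5/2:-9/4 = -10/9

[NLS]:[TFS] = -10/9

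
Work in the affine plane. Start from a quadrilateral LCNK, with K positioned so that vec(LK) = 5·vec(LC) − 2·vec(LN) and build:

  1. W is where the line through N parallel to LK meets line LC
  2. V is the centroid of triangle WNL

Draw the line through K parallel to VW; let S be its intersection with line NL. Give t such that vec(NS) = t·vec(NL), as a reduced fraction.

t = 2

Choose coordinates L = (0, 0), C = (1, 0), N = (0, 1), K = (5, -2).
1. W is where the line through N parallel to LK meets line LC ⇒ W = (5/2, 0)
2. V is the centroid of triangle WNL ⇒ V = (5/6, 1/3)
through K parallel to VW: direction (5/3, -1/3); meets NL at S = (0, -1)
S = N + t·(L−N) with t = 2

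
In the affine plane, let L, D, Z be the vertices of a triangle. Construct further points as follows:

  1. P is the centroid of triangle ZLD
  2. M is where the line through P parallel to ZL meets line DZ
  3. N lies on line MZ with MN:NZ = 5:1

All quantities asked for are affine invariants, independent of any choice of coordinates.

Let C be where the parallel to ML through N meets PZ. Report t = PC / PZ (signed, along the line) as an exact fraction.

Work in coordinates with L = (0, 0), D = (1, 0), Z = (0, 1).
1. P is the centroid of triangle ZLD ⇒ P = (1/3, 1/3)
2. M is where the line through P parallel to ZL meets line DZ ⇒ M = (1/3, 2/3)
3. N lies on line MZ with MN:NZ = 5:1 ⇒ N = (1/18, 17/18)
through N parallel to ML: direction (-1/3, -2/3); meets PZ at C = (1/24, 11/12)
C = P + t·(Z−P) with t = 7/8

t = 7/8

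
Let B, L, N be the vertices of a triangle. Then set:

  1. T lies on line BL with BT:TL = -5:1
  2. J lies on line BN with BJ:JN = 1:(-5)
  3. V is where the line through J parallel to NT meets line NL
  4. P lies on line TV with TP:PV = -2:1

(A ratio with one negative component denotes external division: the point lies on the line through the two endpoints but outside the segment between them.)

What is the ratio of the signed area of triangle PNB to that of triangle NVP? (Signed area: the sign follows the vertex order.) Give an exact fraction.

Set B = (0, 0), L = (1, 0), N = (0, 1); any affine frame gives the same invariant.
1. T lies on line BL with BT:TL = -5:1 ⇒ T = (5/4, 0)
2. J lies on line BN with BJ:JN = 1:(-5) ⇒ J = (0, -1/4)
3. V is where the line through J parallel to NT meets line NL ⇒ V = (25/4, -21/4)
4. P lies on line TV with TP:PV = -2:1 ⇒ P = (45/4, -21/2)
2·[PNB] = 45/4, 2·[NVP] = -25/16
[PNB]:[NVP] = 45/4:-25/16 = -36/5

[PNB]:[NVP] = -36/5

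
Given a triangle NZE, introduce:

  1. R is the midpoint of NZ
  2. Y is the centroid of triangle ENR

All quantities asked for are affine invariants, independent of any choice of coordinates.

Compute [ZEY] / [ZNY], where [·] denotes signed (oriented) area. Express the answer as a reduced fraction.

[ZEY]:[ZNY] = -3/2

Work in coordinates with N = (0, 0), Z = (1, 0), E = (0, 1).
1. R is the midpoint of NZ ⇒ R = (1/2, 0)
2. Y is the centroid of triangle ENR ⇒ Y = (1/6, 1/3)
2·[ZEY] = 1/2, 2·[ZNY] = -1/3
[ZEY]:[ZNY] = 1/2:-1/3 = -3/2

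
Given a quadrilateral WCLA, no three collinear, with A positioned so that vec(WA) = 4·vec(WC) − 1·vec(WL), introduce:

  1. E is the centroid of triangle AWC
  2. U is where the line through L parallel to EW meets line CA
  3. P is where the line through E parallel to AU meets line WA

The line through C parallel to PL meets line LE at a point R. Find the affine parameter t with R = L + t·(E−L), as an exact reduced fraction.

t = 9/7

Set W = (0, 0), C = (1, 0), L = (0, 1), A = (4, -1); any affine frame gives the same invariant.
1. E is the centroid of triangle AWC ⇒ E = (5/3, -1/3)
2. U is where the line through L parallel to EW meets line CA ⇒ U = (-5, 2)
3. P is where the line through E parallel to AU meets line WA ⇒ P = (8/3, -2/3)
through C parallel to PL: direction (-8/3, 5/3); meets LE at R = (15/7, -5/7)
R = L + t·(E−L) with t = 9/7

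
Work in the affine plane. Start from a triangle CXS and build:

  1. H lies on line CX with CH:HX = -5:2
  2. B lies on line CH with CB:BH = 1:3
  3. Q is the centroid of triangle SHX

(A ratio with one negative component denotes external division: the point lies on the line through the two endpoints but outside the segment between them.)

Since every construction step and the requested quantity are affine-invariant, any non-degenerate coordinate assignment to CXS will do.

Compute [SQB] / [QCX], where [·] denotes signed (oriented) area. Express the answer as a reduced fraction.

Choose coordinates C = (0, 0), X = (1, 0), S = (0, 1).
1. H lies on line CX with CH:HX = -5:2 ⇒ H = (5/3, 0)
2. B lies on line CH with CB:BH = 1:3 ⇒ B = (5/12, 0)
3. Q is the centroid of triangle SHX ⇒ Q = (8/9, 1/3)
2·[SQB] = -11/18, 2·[QCX] = 1/3
[SQB]:[QCX] = -11/18:1/3 = -11/6

[SQB]:[QCX] = -11/6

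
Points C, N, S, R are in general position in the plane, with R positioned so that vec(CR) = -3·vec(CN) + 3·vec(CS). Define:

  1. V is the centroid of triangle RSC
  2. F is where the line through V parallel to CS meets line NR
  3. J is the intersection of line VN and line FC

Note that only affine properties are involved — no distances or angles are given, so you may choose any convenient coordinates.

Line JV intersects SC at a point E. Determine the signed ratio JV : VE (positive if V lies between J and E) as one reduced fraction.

JV:VE = -1/5

Choose coordinates C = (0, 0), N = (1, 0), S = (0, 1), R = (-3, 3).
1. V is the centroid of triangle RSC ⇒ V = (-1, 4/3)
2. F is where the line through V parallel to CS meets line NR ⇒ F = (-1, 3/2)
3. J is the intersection of line VN and line FC ⇒ J = (-4/5, 6/5)
line JV meets SC at E = (0, 2/3)
V = J + t·(E−J) with t = -1/4, so JV:VE = -1/4:5/4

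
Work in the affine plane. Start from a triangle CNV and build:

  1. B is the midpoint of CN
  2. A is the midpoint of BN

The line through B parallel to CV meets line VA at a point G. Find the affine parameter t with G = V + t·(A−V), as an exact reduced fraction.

t = 2/3

Choose coordinates C = (0, 0), N = (1, 0), V = (0, 1).
1. B is the midpoint of CN ⇒ B = (1/2, 0)
2. A is the midpoint of BN ⇒ A = (3/4, 0)
through B parallel to CV: direction (0, 1); meets VA at G = (1/2, 1/3)
G = V + t·(A−V) with t = 2/3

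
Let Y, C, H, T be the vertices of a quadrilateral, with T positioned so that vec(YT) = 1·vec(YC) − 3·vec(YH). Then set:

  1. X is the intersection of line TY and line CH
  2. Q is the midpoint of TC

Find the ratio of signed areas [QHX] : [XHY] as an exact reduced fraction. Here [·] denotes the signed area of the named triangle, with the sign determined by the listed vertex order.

[QHX]:[XHY] = -3/2

Choose coordinates Y = (0, 0), C = (1, 0), H = (0, 1), T = (1, -3).
1. X is the intersection of line TY and line CH ⇒ X = (-1/2, 3/2)
2. Q is the midpoint of TC ⇒ Q = (1, -3/2)
2·[QHX] = 3/4, 2·[XHY] = -1/2
[QHX]:[XHY] = 3/4:-1/2 = -3/2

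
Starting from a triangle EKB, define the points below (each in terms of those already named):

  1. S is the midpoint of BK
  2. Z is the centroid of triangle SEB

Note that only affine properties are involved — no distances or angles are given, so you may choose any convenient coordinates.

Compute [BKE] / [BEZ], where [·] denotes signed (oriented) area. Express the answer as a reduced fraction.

Assign E = (0, 0), K = (1, 0), B = (0, 1) — the answer is frame-independent, so this choice is without loss of generality.
1. S is the midpoint of BK ⇒ S = (1/2, 1/2)
2. Z is the centroid of triangle SEB ⇒ Z = (1/6, 1/2)
2·[BKE] = -1, 2·[BEZ] = 1/6
[BKE]:[BEZ] = -1:1/6 = -6

[BKE]:[BEZ] = -6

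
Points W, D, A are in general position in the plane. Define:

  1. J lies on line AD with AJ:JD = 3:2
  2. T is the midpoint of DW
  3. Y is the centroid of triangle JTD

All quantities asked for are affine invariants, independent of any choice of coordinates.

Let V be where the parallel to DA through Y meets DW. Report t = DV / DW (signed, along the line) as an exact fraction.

t = 1/6

Set W = (0, 0), D = (1, 0), A = (0, 1); any affine frame gives the same invariant.
1. J lies on line AD with AJ:JD = 3:2 ⇒ J = (3/5, 2/5)
2. T is the midpoint of DW ⇒ T = (1/2, 0)
3. Y is the centroid of triangle JTD ⇒ Y = (7/10, 2/15)
through Y parallel to DA: direction (-1, 1); meets DW at V = (5/6, 0)
V = D + t·(W−D) with t = 1/6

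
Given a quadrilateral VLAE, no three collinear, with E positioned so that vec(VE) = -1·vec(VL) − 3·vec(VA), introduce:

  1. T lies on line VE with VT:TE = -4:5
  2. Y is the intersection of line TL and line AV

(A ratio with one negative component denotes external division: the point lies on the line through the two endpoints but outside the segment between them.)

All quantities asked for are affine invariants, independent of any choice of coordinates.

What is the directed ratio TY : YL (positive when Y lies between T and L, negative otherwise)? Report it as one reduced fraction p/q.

TY:YL = -4

Assign V = (0, 0), L = (1, 0), A = (0, 1), E = (-1, -3) — the answer is frame-independent, so this choice is without loss of generality.
1. T lies on line VE with VT:TE = -4:5 ⇒ T = (4, 12)
2. Y is the intersection of line TL and line AV ⇒ Y = (0, -4)
Y = T + t·(L−T) with t = 4/3, so TY:YL = t:(1−t) = 4/3:-1/3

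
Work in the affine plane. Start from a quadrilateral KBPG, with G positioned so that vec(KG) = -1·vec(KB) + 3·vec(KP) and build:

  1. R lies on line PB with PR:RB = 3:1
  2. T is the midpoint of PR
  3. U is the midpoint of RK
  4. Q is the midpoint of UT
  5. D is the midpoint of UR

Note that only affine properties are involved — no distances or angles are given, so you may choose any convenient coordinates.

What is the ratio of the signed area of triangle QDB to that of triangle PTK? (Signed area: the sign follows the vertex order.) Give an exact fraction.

[QDB]:[PTK] = -1/8

Set K = (0, 0), B = (1, 0), P = (0, 1), G = (-1, 3); any affine frame gives the same invariant.
1. R lies on line PB with PR:RB = 3:1 ⇒ R = (3/4, 1/4)
2. T is the midpoint of PR ⇒ T = (3/8, 5/8)
3. U is the midpoint of RK ⇒ U = (3/8, 1/8)
4. Q is the midpoint of UT ⇒ Q = (3/8, 3/8)
5. D is the midpoint of UR ⇒ D = (9/16, 3/16)
2·[QDB] = 3/64, 2·[PTK] = -3/8
[QDB]:[PTK] = 3/64:-3/8 = -1/8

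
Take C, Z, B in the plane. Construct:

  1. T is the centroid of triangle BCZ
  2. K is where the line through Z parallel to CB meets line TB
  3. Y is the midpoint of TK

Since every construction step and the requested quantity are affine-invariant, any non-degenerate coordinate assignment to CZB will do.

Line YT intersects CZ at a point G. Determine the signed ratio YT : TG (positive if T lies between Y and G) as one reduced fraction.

YT:TG = -2

Work in coordinates with C = (0, 0), Z = (1, 0), B = (0, 1).
1. T is the centroid of triangle BCZ ⇒ T = (1/3, 1/3)
2. K is where the line through Z parallel to CB meets line TB ⇒ K = (1, -1)
3. Y is the midpoint of TK ⇒ Y = (2/3, -1/3)
line YT meets CZ at G = (1/2, 0)
T = Y + t·(G−Y) with t = 2, so YT:TG = 2:-1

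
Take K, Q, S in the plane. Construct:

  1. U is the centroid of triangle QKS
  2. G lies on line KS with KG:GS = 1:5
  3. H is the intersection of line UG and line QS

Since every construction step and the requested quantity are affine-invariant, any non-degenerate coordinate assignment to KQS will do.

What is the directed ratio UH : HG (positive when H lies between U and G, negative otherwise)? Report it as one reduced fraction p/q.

UH:HG = -2/5

Work in coordinates with K = (0, 0), Q = (1, 0), S = (0, 1).
1. U is the centroid of triangle QKS ⇒ U = (1/3, 1/3)
2. G lies on line KS with KG:GS = 1:5 ⇒ G = (0, 1/6)
3. H is the intersection of line UG and line QS ⇒ H = (5/9, 4/9)
H = U + t·(G−U) with t = -2/3, so UH:HG = t:(1−t) = -2/3:5/3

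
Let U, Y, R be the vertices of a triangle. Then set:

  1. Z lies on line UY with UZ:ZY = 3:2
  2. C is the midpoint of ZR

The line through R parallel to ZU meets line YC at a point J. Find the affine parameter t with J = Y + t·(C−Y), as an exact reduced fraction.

Assign U = (0, 0), Y = (1, 0), R = (0, 1) — the answer is frame-independent, so this choice is without loss of generality.
1. Z lies on line UY with UZ:ZY = 3:2 ⇒ Z = (3/5, 0)
2. C is the midpoint of ZR ⇒ C = (3/10, 1/2)
through R parallel to ZU: direction (-3/5, 0); meets YC at J = (-2/5, 1)
J = Y + t·(C−Y) with t = 2

t = 2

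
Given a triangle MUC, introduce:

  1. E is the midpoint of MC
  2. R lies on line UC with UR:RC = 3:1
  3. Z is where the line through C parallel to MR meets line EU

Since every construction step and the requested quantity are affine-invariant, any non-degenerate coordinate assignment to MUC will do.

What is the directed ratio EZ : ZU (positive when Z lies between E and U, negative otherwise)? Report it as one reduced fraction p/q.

Choose coordinates M = (0, 0), U = (1, 0), C = (0, 1).
1. E is the midpoint of MC ⇒ E = (0, 1/2)
2. R lies on line UC with UR:RC = 3:1 ⇒ R = (1/4, 3/4)
3. Z is where the line through C parallel to MR meets line EU ⇒ Z = (-1/7, 4/7)
Z = E + t·(U−E) with t = -1/7, so EZ:ZU = t:(1−t) = -1/7:8/7

EZ:ZU = -1/8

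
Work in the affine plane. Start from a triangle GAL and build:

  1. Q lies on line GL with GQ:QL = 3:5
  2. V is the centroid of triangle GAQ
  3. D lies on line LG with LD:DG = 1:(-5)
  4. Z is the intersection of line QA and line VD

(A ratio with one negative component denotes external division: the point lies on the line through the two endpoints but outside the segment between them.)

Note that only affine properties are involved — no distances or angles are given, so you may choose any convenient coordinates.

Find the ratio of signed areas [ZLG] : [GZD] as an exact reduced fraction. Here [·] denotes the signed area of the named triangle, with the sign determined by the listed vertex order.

Set G = (0, 0), A = (1, 0), L = (0, 1); any affine frame gives the same invariant.
1. Q lies on line GL with GQ:QL = 3:5 ⇒ Q = (0, 3/8)
2. V is the centroid of triangle GAQ ⇒ V = (1/3, 1/8)
3. D lies on line LG with LD:DG = 1:(-5) ⇒ D = (0, 5/4)
4. Z is the intersection of line QA and line VD ⇒ Z = (7/24, 17/64)
2·[ZLG] = 7/24, 2·[GZD] = 35/96
[ZLG]:[GZD] = 7/24:35/96 = 4/5

[ZLG]:[GZD] = 4/5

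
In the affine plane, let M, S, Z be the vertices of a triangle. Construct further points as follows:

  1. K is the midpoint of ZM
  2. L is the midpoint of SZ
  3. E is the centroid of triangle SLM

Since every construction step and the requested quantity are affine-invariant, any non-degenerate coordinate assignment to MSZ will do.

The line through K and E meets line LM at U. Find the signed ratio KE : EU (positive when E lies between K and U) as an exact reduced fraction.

Work in coordinates with M = (0, 0), S = (1, 0), Z = (0, 1).
1. K is the midpoint of ZM ⇒ K = (0, 1/2)
2. L is the midpoint of SZ ⇒ L = (1/2, 1/2)
3. E is the centroid of triangle SLM ⇒ E = (1/2, 1/6)
line KE meets LM at U = (3/10, 3/10)
E = K + t·(U−K) with t = 5/3, so KE:EU = 5/3:-2/3

KE:EU = -5/2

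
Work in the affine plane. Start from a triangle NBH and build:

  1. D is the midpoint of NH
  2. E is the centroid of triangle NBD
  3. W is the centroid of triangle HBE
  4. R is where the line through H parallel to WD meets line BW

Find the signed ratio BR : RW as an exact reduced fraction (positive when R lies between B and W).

BR:RW = -3/2

Set N = (0, 0), B = (1, 0), H = (0, 1); any affine frame gives the same invariant.
1. D is the midpoint of NH ⇒ D = (0, 1/2)
2. E is the centroid of triangle NBD ⇒ E = (1/3, 1/6)
3. W is the centroid of triangle HBE ⇒ W = (4/9, 7/18)
4. R is where the line through H parallel to WD meets line BW ⇒ R = (-2/3, 7/6)
R = B + t·(W−B) with t = 3, so BR:RW = t:(1−t) = 3:-2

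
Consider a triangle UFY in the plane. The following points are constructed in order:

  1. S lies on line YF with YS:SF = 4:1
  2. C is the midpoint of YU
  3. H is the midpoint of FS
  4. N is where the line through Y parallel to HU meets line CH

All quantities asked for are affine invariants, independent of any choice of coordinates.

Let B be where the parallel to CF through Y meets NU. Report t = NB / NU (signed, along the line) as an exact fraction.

t = -11/9

Set U = (0, 0), F = (1, 0), Y = (0, 1); any affine frame gives the same invariant.
1. S lies on line YF with YS:SF = 4:1 ⇒ S = (4/5, 1/5)
2. C is the midpoint of YU ⇒ C = (0, 1/2)
3. H is the midpoint of FS ⇒ H = (9/10, 1/10)
4. N is where the line through Y parallel to HU meets line CH ⇒ N = (-9/10, 9/10)
through Y parallel to CF: direction (1, -1/2); meets NU at B = (-2, 2)
B = N + t·(U−N) with t = -11/9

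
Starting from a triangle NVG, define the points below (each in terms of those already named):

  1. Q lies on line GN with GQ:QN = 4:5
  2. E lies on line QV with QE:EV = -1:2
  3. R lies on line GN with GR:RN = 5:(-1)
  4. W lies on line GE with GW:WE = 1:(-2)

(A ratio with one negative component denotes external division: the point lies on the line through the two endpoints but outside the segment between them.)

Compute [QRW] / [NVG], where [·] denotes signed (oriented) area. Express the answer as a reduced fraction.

Set N = (0, 0), V = (1, 0), G = (0, 1); any affine frame gives the same invariant.
1. Q lies on line GN with GQ:QN = 4:5 ⇒ Q = (0, 5/9)
2. E lies on line QV with QE:EV = -1:2 ⇒ E = (-1, 10/9)
3. R lies on line GN with GR:RN = 5:(-1) ⇒ R = (0, -1/4)
4. W lies on line GE with GW:WE = 1:(-2) ⇒ W = (1, 8/9)
2·[QRW] = 29/36, 2·[NVG] = 1
[QRW]:[NVG] = 29/36:1 = 29/36

[QRW]:[NVG] = 29/36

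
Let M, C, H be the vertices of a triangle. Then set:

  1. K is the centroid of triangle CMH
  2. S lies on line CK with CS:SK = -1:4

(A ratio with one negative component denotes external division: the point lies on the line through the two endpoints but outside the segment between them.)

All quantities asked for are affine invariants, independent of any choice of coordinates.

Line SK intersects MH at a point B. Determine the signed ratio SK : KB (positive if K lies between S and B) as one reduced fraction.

SK:KB = 8/3

Assign M = (0, 0), C = (1, 0), H = (0, 1) — the answer is frame-independent, so this choice is without loss of generality.
1. K is the centroid of triangle CMH ⇒ K = (1/3, 1/3)
2. S lies on line CK with CS:SK = -1:4 ⇒ S = (11/9, -1/9)
line SK meets MH at B = (0, 1/2)
K = S + t·(B−S) with t = 8/11, so SK:KB = 8/11:3/11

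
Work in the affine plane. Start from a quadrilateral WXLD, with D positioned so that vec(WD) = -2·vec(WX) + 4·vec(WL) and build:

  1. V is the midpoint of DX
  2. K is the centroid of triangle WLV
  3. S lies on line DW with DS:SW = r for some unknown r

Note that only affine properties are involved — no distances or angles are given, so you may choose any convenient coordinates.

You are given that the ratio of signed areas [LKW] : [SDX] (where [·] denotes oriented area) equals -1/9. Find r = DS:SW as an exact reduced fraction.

r = 3/5

Work in coordinates with W = (0, 0), X = (1, 0), L = (0, 1), D = (-2, 4).
1. V is the midpoint of DX ⇒ V = (-1/2, 2)
2. K is the centroid of triangle WLV ⇒ K = (-1/6, 1)
3. With DS:SW = r, write λ = r/(r+1) so S = D + λ·(W−D); S is affine-linear in λ
Every point depending on S is an affine combination of S and λ-independent points, so each such coordinate is linear in λ; the λ² term in each signed area is a multiple of (W−D)×(W−D) = 0, so 2·[LKW] and 2·[SDX] are each linear in λ. Evaluating at λ=0 and λ=1:
  2·[LKW] = 1/6,   2·[SDX] = -4·λ
So [LKW]:[SDX] = (1/6) / (-4·λ). Setting this equal to -1/9:
  1/6 = -1/9·(-4·λ)  ⇒  λ = 3/8
Then r = λ/(1−λ) = (3/8)/(5/8) = 3/5. Check: with r = 3/5, S = (-5/4, 5/2) and [LKW]:[SDX] = -1/9 as required.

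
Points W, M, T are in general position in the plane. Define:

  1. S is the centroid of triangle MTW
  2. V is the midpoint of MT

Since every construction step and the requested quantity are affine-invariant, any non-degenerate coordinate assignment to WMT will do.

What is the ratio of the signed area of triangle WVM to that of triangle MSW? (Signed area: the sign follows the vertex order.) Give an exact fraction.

[WVM]:[MSW] = -3/2

Set W = (0, 0), M = (1, 0), T = (0, 1); any affine frame gives the same invariant.
1. S is the centroid of triangle MTW ⇒ S = (1/3, 1/3)
2. V is the midpoint of MT ⇒ V = (1/2, 1/2)
2·[WVM] = -1/2, 2·[MSW] = 1/3
[WVM]:[MSW] = -1/2:1/3 = -3/2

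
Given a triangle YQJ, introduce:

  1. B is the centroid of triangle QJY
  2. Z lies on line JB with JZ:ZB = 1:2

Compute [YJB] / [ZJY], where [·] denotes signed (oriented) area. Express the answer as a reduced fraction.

Choose coordinates Y = (0, 0), Q = (1, 0), J = (0, 1).
1. B is the centroid of triangle QJY ⇒ B = (1/3, 1/3)
2. Z lies on line JB with JZ:ZB = 1:2 ⇒ Z = (1/9, 7/9)
2·[YJB] = -1/3, 2·[ZJY] = 1/9
[YJB]:[ZJY] = -1/3:1/9 = -3

[YJB]:[ZJY] = -3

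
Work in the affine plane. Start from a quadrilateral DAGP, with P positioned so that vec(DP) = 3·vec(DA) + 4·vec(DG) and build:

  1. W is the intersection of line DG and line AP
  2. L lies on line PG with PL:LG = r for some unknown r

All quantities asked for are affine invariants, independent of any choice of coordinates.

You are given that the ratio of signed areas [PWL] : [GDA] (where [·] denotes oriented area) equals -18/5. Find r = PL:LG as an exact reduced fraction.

r = 2/3

Work in coordinates with D = (0, 0), A = (1, 0), G = (0, 1), P = (3, 4).
1. W is the intersection of line DG and line AP ⇒ W = (0, -2)
2. With PL:LG = r, write λ = r/(r+1) so L = P + λ·(G−P); L is affine-linear in λ
Every point depending on L is an affine combination of L and λ-independent points, so each such coordinate is linear in λ; the λ² term in each signed area is a multiple of (G−P)×(G−P) = 0, so 2·[PWL] and 2·[GDA] are each linear in λ. Evaluating at λ=0 and λ=1:
  2·[PWL] = -9·λ,   2·[GDA] = 1
So [PWL]:[GDA] = (-9·λ) / (1). Setting this equal to -18/5:
  -9·λ = -18/5·(1)  ⇒  λ = 2/5
Then r = λ/(1−λ) = (2/5)/(3/5) = 2/3. Check: with r = 2/3, L = (9/5, 14/5) and [PWL]:[GDA] = -18/5 as required.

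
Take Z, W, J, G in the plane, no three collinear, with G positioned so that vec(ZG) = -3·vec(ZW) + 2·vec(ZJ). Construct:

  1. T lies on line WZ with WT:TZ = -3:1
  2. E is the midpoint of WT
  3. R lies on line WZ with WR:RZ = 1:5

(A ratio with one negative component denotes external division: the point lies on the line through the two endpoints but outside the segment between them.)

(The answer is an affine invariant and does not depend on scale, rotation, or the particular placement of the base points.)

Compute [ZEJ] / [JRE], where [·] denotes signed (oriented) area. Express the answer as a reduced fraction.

[ZEJ]:[JRE] = -3/7

Choose coordinates Z = (0, 0), W = (1, 0), J = (0, 1), G = (-3, 2).
1. T lies on line WZ with WT:TZ = -3:1 ⇒ T = (-1/2, 0)
2. E is the midpoint of WT ⇒ E = (1/4, 0)
3. R lies on line WZ with WR:RZ = 1:5 ⇒ R = (5/6, 0)
2·[ZEJ] = 1/4, 2·[JRE] = -7/12
[ZEJ]:[JRE] = 1/4:-7/12 = -3/7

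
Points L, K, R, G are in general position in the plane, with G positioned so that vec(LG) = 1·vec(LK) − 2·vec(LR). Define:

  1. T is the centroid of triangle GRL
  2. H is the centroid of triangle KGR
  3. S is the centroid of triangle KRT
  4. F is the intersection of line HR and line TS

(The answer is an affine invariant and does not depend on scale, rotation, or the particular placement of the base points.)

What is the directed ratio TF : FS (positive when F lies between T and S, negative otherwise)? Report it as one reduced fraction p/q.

TF:FS = 6

Choose coordinates L = (0, 0), K = (1, 0), R = (0, 1), G = (1, -2).
1. T is the centroid of triangle GRL ⇒ T = (1/3, -1/3)
2. H is the centroid of triangle KGR ⇒ H = (2/3, -1/3)
3. S is the centroid of triangle KRT ⇒ S = (4/9, 2/9)
4. F is the intersection of line HR and line TS ⇒ F = (3/7, 1/7)
F = T + t·(S−T) with t = 6/7, so TF:FS = t:(1−t) = 6/7:1/7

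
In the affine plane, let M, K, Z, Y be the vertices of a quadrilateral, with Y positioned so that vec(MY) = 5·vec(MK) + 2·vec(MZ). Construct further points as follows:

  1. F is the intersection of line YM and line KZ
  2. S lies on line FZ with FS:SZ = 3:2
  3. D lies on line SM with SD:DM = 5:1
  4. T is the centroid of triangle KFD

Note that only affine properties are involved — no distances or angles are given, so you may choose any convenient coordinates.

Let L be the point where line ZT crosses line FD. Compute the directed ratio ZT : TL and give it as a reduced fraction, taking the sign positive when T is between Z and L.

Set M = (0, 0), K = (1, 0), Z = (0, 1), Y = (5, 2); any affine frame gives the same invariant.
1. F is the intersection of line YM and line KZ ⇒ F = (5/7, 2/7)
2. S lies on line FZ with FS:SZ = 3:2 ⇒ S = (2/7, 5/7)
3. D lies on line SM with SD:DM = 5:1 ⇒ D = (1/21, 5/42)
4. T is the centroid of triangle KFD ⇒ T = (37/63, 17/126)
line ZT meets FD at L = (185/357, 169/714)
T = Z + t·(L−Z) with t = 17/15, so ZT:TL = 17/15:-2/15

ZT:TL = -17/2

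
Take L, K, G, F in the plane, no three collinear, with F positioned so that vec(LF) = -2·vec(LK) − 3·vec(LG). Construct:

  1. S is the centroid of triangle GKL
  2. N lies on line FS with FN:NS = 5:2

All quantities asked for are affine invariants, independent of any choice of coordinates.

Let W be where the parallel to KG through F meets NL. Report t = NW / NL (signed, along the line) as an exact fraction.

Set L = (0, 0), K = (1, 0), G = (0, 1), F = (-2, -3); any affine frame gives the same invariant.
1. S is the centroid of triangle GKL ⇒ S = (1/3, 1/3)
2. N lies on line FS with FN:NS = 5:2 ⇒ N = (-1/3, -13/21)
through F parallel to KG: direction (-1, 1); meets NL at W = (-7/4, -13/4)
W = N + t·(L−N) with t = -17/4

t = -17/4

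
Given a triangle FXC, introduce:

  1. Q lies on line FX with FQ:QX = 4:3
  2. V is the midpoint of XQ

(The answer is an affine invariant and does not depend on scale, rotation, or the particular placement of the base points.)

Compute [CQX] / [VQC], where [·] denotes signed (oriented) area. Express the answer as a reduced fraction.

Assign F = (0, 0), X = (1, 0), C = (0, 1) — the answer is frame-independent, so this choice is without loss of generality.
1. Q lies on line FX with FQ:QX = 4:3 ⇒ Q = (4/7, 0)
2. V is the midpoint of XQ ⇒ V = (11/14, 0)
2·[CQX] = 3/7, 2·[VQC] = -3/14
[CQX]:[VQC] = 3/7:-3/14 = -2

[CQX]:[VQC] = -2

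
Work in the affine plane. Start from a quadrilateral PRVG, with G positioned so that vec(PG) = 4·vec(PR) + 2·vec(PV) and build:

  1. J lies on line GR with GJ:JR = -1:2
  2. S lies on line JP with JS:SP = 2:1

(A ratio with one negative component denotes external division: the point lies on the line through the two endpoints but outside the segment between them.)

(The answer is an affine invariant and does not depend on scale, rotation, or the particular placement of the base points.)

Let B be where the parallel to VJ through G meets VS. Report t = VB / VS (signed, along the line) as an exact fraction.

Set P = (0, 0), R = (1, 0), V = (0, 1), G = (4, 2); any affine frame gives the same invariant.
1. J lies on line GR with GJ:JR = -1:2 ⇒ J = (7, 4)
2. S lies on line JP with JS:SP = 2:1 ⇒ S = (7/3, 4/3)
through G parallel to VJ: direction (7, 3); meets VS at B = (5/2, 19/14)
B = V + t·(S−V) with t = 15/14

t = 15/14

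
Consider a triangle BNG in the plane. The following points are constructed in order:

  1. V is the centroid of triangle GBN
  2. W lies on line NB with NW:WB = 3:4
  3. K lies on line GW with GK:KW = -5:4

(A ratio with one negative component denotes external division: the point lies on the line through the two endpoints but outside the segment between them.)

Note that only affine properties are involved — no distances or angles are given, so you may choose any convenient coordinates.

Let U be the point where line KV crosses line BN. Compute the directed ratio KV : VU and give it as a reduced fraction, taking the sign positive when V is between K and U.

Assign B = (0, 0), N = (1, 0), G = (0, 1) — the answer is frame-independent, so this choice is without loss of generality.
1. V is the centroid of triangle GBN ⇒ V = (1/3, 1/3)
2. W lies on line NB with NW:WB = 3:4 ⇒ W = (4/7, 0)
3. K lies on line GW with GK:KW = -5:4 ⇒ K = (20/7, -4)
line KV meets BN at U = (48/91, 0)
V = K + t·(U−K) with t = 13/12, so KV:VU = 13/12:-1/12

KV:VU = -13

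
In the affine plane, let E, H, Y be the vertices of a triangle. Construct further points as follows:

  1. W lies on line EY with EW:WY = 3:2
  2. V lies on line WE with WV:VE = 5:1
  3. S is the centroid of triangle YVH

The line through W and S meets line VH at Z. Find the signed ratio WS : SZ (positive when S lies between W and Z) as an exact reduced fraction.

Work in coordinates with E = (0, 0), H = (1, 0), Y = (0, 1).
1. W lies on line EY with EW:WY = 3:2 ⇒ W = (0, 3/5)
2. V lies on line WE with WV:VE = 5:1 ⇒ V = (0, 1/10)
3. S is the centroid of triangle YVH ⇒ S = (1/3, 11/30)
line WS meets VH at Z = (5/6, 1/60)
S = W + t·(Z−W) with t = 2/5, so WS:SZ = 2/5:3/5

WS:SZ = 2/3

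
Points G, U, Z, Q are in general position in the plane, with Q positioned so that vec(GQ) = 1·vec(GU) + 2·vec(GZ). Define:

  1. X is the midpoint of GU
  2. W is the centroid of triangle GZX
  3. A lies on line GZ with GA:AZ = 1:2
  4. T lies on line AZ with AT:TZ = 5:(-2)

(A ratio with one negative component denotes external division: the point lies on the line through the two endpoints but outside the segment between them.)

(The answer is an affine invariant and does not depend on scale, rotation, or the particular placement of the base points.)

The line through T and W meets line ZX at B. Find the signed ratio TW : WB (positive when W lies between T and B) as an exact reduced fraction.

Set G = (0, 0), U = (1, 0), Z = (0, 1), Q = (1, 2); any affine frame gives the same invariant.
1. X is the midpoint of GU ⇒ X = (1/2, 0)
2. W is the centroid of triangle GZX ⇒ W = (1/6, 1/3)
3. A lies on line GZ with GA:AZ = 1:2 ⇒ A = (0, 1/3)
4. T lies on line AZ with AT:TZ = 5:(-2) ⇒ T = (0, 13/9)
line TW meets ZX at B = (2/21, 17/21)
W = T + t·(B−T) with t = 7/4, so TW:WB = 7/4:-3/4

TW:WB = -7/3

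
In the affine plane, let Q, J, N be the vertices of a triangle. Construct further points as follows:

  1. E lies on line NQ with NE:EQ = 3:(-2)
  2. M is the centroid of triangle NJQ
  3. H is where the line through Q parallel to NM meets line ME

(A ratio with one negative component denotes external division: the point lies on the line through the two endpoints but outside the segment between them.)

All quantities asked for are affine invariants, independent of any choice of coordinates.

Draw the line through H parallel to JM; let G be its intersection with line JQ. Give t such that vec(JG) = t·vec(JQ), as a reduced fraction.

Set Q = (0, 0), J = (1, 0), N = (0, 1); any affine frame gives the same invariant.
1. E lies on line NQ with NE:EQ = 3:(-2) ⇒ E = (0, -2)
2. M is the centroid of triangle NJQ ⇒ M = (1/3, 1/3)
3. H is where the line through Q parallel to NM meets line ME ⇒ H = (2/9, -4/9)
through H parallel to JM: direction (-2/3, 1/3); meets JQ at G = (-2/3, 0)
G = J + t·(Q−J) with t = 5/3

t = 5/3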